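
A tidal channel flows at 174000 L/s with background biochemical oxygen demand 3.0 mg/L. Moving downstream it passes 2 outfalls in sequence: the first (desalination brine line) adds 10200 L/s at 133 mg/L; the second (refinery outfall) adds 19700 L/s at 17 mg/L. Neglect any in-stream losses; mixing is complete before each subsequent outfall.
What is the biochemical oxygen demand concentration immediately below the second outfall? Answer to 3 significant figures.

Below outfall 1: Q → 184200 L/s, C = (174000·3.000 + 10200·133.0)/184200 = 10.20 mg/L.
Below outfall 2: Q → 203900 L/s, C = (184200·10.20 + 19700·17.00)/203900 = 10.86 mg/L.

10.9 mg/L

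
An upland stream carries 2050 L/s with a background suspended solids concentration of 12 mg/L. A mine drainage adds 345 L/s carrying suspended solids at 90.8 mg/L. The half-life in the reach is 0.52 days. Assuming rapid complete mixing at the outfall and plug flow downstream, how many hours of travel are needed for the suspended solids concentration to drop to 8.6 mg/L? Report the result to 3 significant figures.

18.0 h

Conservation of mass: C = (2050·12.00 + 345.0·90.80) / 2395 = 55930/2395 = 23.35 mg/L.
Half-life 0.52 d → k = ln 2 / 0.52 = 1.333 d⁻¹.
23.35·exp(−k·t) = 8.6 → t = ln(23.35/8.6)/k = 64750 s = 17.98 h.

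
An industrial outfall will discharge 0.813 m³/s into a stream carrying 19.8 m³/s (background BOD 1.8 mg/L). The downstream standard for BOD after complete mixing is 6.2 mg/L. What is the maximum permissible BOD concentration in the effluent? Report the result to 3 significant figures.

At the limit, (Qr·Cr + Qe·Cₑ)/(Qr + Qe) = 6.2:
Cₑ = (20.61·6.2 − 19.80·1.800) / 0.8130 = 113.4 mg/L.

113 mg/L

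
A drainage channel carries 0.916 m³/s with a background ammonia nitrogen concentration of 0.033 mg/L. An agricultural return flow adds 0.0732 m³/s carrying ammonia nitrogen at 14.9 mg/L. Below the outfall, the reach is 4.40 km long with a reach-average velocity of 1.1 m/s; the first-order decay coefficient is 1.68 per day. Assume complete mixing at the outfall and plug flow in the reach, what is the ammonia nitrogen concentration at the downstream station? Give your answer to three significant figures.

1.05 mg/L

After mixing, C = (0.9160·0.03300 + 0.07320·14.90) / 0.9892 = 1.121/0.9892 = 1.133 mg/L.
Travel time t = 4.40·1000 / 1.1 = 4000 s = 1.111 h.
First-order decay: C = 1.133·exp(−k·t) = 1.133·0.9252 = 1.048 mg/L.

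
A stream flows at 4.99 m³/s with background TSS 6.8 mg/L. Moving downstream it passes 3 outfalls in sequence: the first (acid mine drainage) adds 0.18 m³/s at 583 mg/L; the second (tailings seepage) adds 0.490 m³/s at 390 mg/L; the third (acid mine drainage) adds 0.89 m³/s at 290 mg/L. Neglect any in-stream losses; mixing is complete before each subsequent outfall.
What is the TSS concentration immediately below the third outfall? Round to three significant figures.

89.8 mg/L

After outfall 1: Q = 4.990 + 0.1800 = 5.170 m³/s; C = (4.990·6.800 + 0.1800·583.0)/5.170 = 26.86 mg/L.
After outfall 2: Q = 5.170 + 0.4900 = 5.660 m³/s; C = (5.170·26.86 + 0.4900·390.0)/5.660 = 58.30 mg/L.
After outfall 3: Q = 5.660 + 0.8900 = 6.550 m³/s; C = (5.660·58.30 + 0.8900·290.0)/6.550 = 89.78 mg/L.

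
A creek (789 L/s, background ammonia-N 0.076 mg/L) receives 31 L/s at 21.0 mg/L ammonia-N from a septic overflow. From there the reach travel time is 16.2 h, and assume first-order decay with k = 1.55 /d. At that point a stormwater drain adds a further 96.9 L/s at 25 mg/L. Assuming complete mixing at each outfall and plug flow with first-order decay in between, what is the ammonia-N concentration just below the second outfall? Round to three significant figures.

2.91 mg/L

Mass balance: C = (789.0·0.07600 + 31.00·21.00) / 820.0 = 711.0/820.0 = 0.8670 mg/L; combined flow 820.0 L/s.
Applying C = C₀e^(−kt): 0.8670 × 0.3513 = 0.3045 mg/L.
Second outfall: C = (820.0·0.3045 + 96.90·25.00)/916.9 = 2.914 mg/L.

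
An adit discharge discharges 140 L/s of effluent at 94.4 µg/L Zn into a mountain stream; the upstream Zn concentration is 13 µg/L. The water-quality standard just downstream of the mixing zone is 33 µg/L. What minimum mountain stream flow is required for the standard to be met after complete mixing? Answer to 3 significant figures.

Set C_mix = 33: (Q·13.00 + 140.0·94.40) / (Q + 140.0) = 33
→ Q = 140.0·(94.40 − 33)/(33 − 13.00) = 429.8 L/s.

430 L/s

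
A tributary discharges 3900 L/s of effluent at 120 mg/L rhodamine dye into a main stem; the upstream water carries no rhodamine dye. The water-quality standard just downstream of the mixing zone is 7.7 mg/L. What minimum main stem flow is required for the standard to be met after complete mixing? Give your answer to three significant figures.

56900 L/s

Set C_mix = 7.7: (Q·0 + 3900·120.0) / (Q + 3900) = 7.7
→ Q = 3900·(120.0 − 7.7)/(7.7 − 0) = 56880 L/s.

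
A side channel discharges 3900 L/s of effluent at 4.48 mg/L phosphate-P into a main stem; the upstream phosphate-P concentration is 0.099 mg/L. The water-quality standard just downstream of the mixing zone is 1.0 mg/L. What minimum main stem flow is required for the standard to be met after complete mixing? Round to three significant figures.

15100 L/s

Set C_mix = 1.0: (Q·0.09900 + 3900·4.480) / (Q + 3900) = 1.0
→ Q = 3900·(4.480 − 1.0)/(1.0 − 0.09900) = 15060 L/s.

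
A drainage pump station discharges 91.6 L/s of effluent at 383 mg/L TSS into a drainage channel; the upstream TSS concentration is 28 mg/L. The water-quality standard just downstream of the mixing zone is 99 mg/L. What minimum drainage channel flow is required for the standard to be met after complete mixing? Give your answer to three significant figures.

Set C_mix = 99: (Q·28.00 + 91.60·383.0) / (Q + 91.60) = 99
→ Q = 91.60·(383.0 − 99)/(99 − 28.00) = 366.4 L/s.

366 L/s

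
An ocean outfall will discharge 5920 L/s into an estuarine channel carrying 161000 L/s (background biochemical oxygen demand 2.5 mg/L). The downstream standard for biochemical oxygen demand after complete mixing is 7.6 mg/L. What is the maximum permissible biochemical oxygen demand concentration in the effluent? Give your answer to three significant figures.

146 mg/L

At the limit, (Qr·Cr + Qe·Cₑ)/(Qr + Qe) = 7.6:
Cₑ = (166900·7.6 − 161000·2.500) / 5920 = 146.3 mg/L.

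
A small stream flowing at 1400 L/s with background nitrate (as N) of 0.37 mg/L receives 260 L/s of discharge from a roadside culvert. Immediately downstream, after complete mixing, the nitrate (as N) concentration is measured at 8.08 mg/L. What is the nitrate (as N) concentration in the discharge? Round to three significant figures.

49.6 mg/L

Mass balance: 1400·0.3700 + 260.0·Cₑ = 1660·8.080
→ Cₑ = (1660·8.080 − 1400·0.3700) / 260.0 = 49.60 mg/L.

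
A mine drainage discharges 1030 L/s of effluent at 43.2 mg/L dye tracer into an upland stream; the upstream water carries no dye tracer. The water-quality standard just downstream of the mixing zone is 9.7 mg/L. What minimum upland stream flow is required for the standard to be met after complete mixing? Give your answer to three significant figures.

Set C_mix = 9.7: (Q·0 + 1030·43.20) / (Q + 1030) = 9.7
→ Q = 1030·(43.20 − 9.7)/(9.7 − 0) = 3557 L/s.

3560 L/s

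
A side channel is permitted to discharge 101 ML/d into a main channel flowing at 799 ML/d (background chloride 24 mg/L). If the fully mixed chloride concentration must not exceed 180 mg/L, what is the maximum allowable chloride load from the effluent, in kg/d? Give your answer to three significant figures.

Mass balance at the limit: 799.0·24.00 + 101.0·Cₑ = 900.0·180 → Cₑ = 1414 mg/L.
101.0 ML/d = 1.169 m³/s. Load = 1.169 m³/s × 1414 g/m³ × 86 400 s/d = 142800 kg/d.

143000 kg/d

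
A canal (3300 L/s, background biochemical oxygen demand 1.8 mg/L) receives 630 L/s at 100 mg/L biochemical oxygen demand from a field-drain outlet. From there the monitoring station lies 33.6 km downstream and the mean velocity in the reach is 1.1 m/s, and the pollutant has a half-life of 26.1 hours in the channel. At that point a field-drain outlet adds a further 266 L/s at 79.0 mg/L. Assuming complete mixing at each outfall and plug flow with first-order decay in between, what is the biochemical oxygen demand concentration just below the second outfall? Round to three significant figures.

18.1 mg/L

Flow-weighted average: C = (3300·1.800 + 630.0·100.0) / 3930 = 68940/3930 = 17.54 mg/L; combined flow 3930 L/s.
Travel time t = 33.6·1000 / 1.1 = 30550 s = 8.485 h.
Half-life 26.1 h → k = ln 2 / 26.1 = 0.02656 h⁻¹ = 0.6374 d⁻¹.
First-order decay: C = 17.54·exp(−k·t) = 17.54·0.7982 = 14.00 mg/L.
At the second outfall, C = (3930·14.00 + 266.0·79.00) / (3930 + 266.0) = 18.12 mg/L.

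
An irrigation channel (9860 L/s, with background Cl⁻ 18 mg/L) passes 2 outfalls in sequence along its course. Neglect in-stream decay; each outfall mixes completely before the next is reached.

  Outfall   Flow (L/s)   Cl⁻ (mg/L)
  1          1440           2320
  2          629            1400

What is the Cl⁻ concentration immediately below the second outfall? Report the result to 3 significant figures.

Outfall 1: combined Q = 11300 L/s; C = (9860·18.00 + 1440·2320)/11300 = 311.4 mg/L.
Outfall 2: combined Q = 11930 L/s; C = (11300·311.4 + 629.0·1400)/11930 = 368.8 mg/L.

369 mg/L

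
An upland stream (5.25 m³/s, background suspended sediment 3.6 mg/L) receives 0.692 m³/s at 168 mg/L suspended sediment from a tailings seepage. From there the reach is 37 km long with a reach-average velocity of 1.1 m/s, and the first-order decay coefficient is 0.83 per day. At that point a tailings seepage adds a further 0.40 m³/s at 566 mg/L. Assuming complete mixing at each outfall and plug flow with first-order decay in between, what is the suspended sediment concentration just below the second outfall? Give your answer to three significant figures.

51.1 mg/L

Mass balance: C = (5.250·3.600 + 0.6920·168.0) / 5.942 = 135.2/5.942 = 22.75 mg/L; combined flow 5.942 m³/s.
Travel time t = 37·1000 / 1.1 = 33640 s = 9.343 h.
First-order decay: C = 22.75·exp(−k·t) = 22.75·0.7239 = 16.47 mg/L.
Second outfall: C = (5.942·16.47 + 0.4000·566.0)/6.342 = 51.13 mg/L.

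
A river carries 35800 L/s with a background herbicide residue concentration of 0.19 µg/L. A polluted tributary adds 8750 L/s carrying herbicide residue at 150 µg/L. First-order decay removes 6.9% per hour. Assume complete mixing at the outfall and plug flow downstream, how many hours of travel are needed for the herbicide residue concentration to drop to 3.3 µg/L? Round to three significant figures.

After mixing, C = (35800·0.1900 + 8750·150.0) / 44550 = 1319000/44550 = 29.61 µg/L.
6.9%/h lost → k = −ln(1 − 0.069) = 0.07150 h⁻¹.
29.61·exp(−k·t) = 3.3 → t = ln(29.61/3.3)/k = 110500 s = 30.69 h.

30.7 h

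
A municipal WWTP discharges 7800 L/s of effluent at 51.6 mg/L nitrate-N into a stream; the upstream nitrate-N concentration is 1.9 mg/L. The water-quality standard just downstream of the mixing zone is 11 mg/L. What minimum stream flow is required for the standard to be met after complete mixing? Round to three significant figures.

34800 L/s

Set C_mix = 11: (Q·1.900 + 7800·51.60) / (Q + 7800) = 11
→ Q = 7800·(51.60 − 11)/(11 − 1.900) = 34800 L/s.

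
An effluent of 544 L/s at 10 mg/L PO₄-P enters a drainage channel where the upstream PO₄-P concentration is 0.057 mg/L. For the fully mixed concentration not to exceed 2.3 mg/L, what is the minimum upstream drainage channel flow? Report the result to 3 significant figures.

Set C_mix = 2.3: (Q·0.05700 + 544.0·10.00) / (Q + 544.0) = 2.3
→ Q = 544.0·(10.00 − 2.3)/(2.3 − 0.05700) = 1867 L/s.

1870 L/s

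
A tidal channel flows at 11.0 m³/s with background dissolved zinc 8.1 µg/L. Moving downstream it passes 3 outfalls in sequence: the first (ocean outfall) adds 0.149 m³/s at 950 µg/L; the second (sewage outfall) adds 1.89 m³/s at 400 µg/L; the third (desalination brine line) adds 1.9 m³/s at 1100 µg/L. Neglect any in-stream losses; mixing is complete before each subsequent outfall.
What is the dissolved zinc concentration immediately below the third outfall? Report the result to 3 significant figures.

Below outfall 1: Q → 11.15 m³/s, C = (11.00·8.100 + 0.1490·950.0)/11.15 = 20.69 µg/L.
Below outfall 2: Q → 13.04 m³/s, C = (11.15·20.69 + 1.890·400.0)/13.04 = 75.67 µg/L.
Below outfall 3: Q → 14.94 m³/s, C = (13.04·75.67 + 1.900·1100)/14.94 = 205.9 µg/L.

206 µg/L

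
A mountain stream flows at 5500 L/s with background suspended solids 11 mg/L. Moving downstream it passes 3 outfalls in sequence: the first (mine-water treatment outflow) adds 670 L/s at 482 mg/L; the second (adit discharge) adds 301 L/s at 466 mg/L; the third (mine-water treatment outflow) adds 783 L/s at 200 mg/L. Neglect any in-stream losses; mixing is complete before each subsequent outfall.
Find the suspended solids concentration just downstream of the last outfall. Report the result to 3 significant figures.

93.8 mg/L

Below outfall 1: Q → 6170 L/s, C = (5500·11.00 + 670.0·482.0)/6170 = 62.15 mg/L.
Below outfall 2: Q → 6471 L/s, C = (6170·62.15 + 301.0·466.0)/6471 = 80.93 mg/L.
Below outfall 3: Q → 7254 L/s, C = (6471·80.93 + 783.0·200.0)/7254 = 93.78 mg/L.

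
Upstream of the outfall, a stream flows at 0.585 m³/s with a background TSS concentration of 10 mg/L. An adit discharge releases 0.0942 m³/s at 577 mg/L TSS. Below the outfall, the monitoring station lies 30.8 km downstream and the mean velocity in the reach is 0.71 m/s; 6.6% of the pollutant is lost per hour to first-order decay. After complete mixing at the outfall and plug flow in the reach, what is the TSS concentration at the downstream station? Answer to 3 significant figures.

Conservation of mass: C = (0.5850·10.00 + 0.09420·577.0) / 0.6792 = 60.20/0.6792 = 88.64 mg/L.
Travel time t = 30.8·1000 / 0.71 = 43380 s = 12.05 h.
6.6%/h lost → k = −ln(1 − 0.066) = 0.06828 h⁻¹.
First-order decay: C = 88.64·exp(−k·t) = 88.64·0.4392 = 38.93 mg/L.

38.9 mg/L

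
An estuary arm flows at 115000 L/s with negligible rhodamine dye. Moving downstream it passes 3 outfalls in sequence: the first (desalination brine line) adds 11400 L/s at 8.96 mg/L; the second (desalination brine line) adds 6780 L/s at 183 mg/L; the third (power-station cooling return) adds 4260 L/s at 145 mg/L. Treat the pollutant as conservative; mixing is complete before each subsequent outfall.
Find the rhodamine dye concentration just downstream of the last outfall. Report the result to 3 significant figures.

14.3 mg/L

Below outfall 1: Q → 126400 L/s, C = (115000·0 + 11400·8.960)/126400 = 0.8081 mg/L.
Below outfall 2: Q → 133200 L/s, C = (126400·0.8081 + 6780·183.0)/133200 = 10.08 mg/L.
Below outfall 3: Q → 137400 L/s, C = (133200·10.08 + 4260·145.0)/137400 = 14.27 mg/L.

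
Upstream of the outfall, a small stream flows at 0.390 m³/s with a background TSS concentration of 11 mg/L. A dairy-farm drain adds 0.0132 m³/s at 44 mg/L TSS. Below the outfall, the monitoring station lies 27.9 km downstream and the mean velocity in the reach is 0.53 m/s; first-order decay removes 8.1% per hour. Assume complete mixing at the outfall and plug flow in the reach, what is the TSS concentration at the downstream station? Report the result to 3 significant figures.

3.51 mg/L

Mixed concentration C = ΣQC/ΣQ = (0.3900·11.00 + 0.01320·44.00) / 0.4032 = 4.871/0.4032 = 12.08 mg/L.
Travel time t = 27.9·1000 / 0.53 = 52640 s = 14.62 h.
8.1%/h lost → k = −ln(1 − 0.081) = 0.08447 h⁻¹.
After decay, C = 12.08 × e^(−kt) = 12.08 × 0.2908 = 3.513 mg/L.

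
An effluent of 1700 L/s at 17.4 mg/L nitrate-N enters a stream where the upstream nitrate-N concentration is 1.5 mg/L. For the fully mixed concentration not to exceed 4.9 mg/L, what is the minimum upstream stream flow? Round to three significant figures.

Set C_mix = 4.9: (Q·1.500 + 1700·17.40) / (Q + 1700) = 4.9
→ Q = 1700·(17.40 − 4.9)/(4.9 − 1.500) = 6250 L/s.

6250 L/s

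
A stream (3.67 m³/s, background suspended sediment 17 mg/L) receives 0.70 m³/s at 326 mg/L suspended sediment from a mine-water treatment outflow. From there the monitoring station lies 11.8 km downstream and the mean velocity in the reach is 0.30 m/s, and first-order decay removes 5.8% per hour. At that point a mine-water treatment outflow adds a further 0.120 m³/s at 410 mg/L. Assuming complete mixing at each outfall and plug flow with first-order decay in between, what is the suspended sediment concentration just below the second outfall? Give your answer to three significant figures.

Mass balance: C = (3.670·17.00 + 0.7000·326.0) / 4.370 = 290.6/4.370 = 66.50 mg/L; combined flow 4.370 m³/s.
Travel time t = 11.8·1000 / 0.30 = 39330 s = 10.93 h.
5.8%/h lost → k = −ln(1 − 0.058) = 0.05975 h⁻¹.
Applying C = C₀e^(−kt): 66.50 × 0.5206 = 34.62 mg/L.
At the second outfall, C = (4.370·34.62 + 0.1200·410.0) / (4.370 + 0.1200) = 44.65 mg/L.

44.6 mg/L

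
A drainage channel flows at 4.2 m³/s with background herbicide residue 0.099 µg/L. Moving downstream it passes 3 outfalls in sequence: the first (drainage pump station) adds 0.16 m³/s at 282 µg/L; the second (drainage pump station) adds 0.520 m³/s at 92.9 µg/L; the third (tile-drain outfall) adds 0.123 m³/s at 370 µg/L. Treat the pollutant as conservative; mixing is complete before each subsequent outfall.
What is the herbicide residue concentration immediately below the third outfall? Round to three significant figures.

Outfall 1: combined Q = 4.360 m³/s; C = (4.200·0.09900 + 0.1600·282.0)/4.360 = 10.44 µg/L.
Outfall 2: combined Q = 4.880 m³/s; C = (4.360·10.44 + 0.5200·92.90)/4.880 = 19.23 µg/L.
Outfall 3: combined Q = 5.003 m³/s; C = (4.880·19.23 + 0.1230·370.0)/5.003 = 27.85 µg/L.

27.9 µg/L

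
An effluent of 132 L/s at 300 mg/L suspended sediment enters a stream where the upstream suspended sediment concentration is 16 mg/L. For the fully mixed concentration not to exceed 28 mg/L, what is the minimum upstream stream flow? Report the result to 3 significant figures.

Set C_mix = 28: (Q·16.00 + 132.0·300.0) / (Q + 132.0) = 28
→ Q = 132.0·(300.0 − 28)/(28 − 16.00) = 2992 L/s.

2990 L/s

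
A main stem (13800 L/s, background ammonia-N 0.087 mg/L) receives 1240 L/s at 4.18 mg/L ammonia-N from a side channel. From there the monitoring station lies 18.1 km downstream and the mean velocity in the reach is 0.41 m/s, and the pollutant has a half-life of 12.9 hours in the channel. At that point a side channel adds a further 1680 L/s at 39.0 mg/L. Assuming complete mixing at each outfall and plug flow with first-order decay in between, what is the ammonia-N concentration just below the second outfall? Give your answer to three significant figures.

Conservation of mass: C = (13800·0.08700 + 1240·4.180) / 15040 = 6384/15040 = 0.4245 mg/L; combined flow 15040 L/s.
Travel time t = 18.1·1000 / 0.41 = 44150 s = 12.26 h.
Half-life 12.9 h → k = ln 2 / 12.9 = 0.05373 h⁻¹ = 1.290 d⁻¹.
After decay, C = 0.4245 × e^(−kt) = 0.4245 × 0.5174 = 0.2196 mg/L.
At the second outfall, C = (15040·0.2196 + 1680·39.00) / (15040 + 1680) = 4.116 mg/L.

4.12 mg/L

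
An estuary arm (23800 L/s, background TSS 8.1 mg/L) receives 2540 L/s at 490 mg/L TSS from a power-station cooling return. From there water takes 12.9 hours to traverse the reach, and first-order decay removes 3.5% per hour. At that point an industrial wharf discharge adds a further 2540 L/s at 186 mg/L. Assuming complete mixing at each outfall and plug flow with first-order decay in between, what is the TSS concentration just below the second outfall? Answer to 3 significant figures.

47.8 mg/L

After mixing, C = (23800·8.100 + 2540·490.0) / 26340 = 1437000/26340 = 54.57 mg/L; combined flow 26340 L/s.
3.5%/h lost → k = −ln(1 − 0.035) = 0.03563 h⁻¹.
First-order decay: C = 54.57·exp(−k·t) = 54.57·0.6315 = 34.46 mg/L.
Second outfall: C = (26340·34.46 + 2540·186.0)/28880 = 47.79 mg/L.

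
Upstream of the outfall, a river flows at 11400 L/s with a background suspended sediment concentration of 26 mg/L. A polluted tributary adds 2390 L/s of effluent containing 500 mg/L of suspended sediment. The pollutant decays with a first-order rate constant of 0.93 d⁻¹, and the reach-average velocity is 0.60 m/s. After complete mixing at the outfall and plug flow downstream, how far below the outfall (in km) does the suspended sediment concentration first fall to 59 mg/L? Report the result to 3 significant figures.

33.8 km

After mixing, C = (11400·26.00 + 2390·500.0) / 13790 = 1491000/13790 = 108.2 mg/L.
Set 108.2·exp(−k·t) = 59 → t = ln(108.2/59)/k = 56300 s = 15.64 h.
Distance = v·t = 0.60·56300 = 33780 m = 33.78 km.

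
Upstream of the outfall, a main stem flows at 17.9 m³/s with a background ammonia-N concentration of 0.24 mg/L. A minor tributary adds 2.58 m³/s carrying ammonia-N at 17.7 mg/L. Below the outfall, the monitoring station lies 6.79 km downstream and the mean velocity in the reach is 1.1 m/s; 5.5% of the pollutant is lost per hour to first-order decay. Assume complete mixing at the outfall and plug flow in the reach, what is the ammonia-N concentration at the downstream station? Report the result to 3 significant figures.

Conservation of mass: C = (17.90·0.2400 + 2.580·17.70) / 20.48 = 49.96/20.48 = 2.440 mg/L.
Travel time t = 6.79·1000 / 1.1 = 6173 s = 1.715 h.
5.5%/h lost → k = −ln(1 − 0.055) = 0.05657 h⁻¹.
After decay, C = 2.440 × e^(−kt) = 2.440 × 0.9076 = 2.214 mg/L.

2.21 mg/L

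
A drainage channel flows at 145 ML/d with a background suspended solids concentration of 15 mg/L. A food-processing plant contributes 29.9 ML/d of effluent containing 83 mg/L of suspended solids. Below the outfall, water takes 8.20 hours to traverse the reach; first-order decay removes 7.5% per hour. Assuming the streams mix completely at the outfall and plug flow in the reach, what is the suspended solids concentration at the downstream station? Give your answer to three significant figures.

14.0 mg/L

Mixed concentration C = ΣQC/ΣQ = (145.0·15.00 + 29.90·83.00) / 174.9 = 4657/174.9 = 26.62 mg/L.
7.5%/h lost → k = −ln(1 − 0.075) = 0.07796 h⁻¹.
After decay, C = 26.62 × e^(−kt) = 26.62 × 0.5277 = 14.05 mg/L.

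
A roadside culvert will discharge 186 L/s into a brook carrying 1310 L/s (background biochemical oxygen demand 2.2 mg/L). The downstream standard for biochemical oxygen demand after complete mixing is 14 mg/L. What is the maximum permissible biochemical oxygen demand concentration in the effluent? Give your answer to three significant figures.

At the limit, (Qr·Cr + Qe·Cₑ)/(Qr + Qe) = 14:
Cₑ = (1496·14 − 1310·2.200) / 186.0 = 97.11 mg/L.

97.1 mg/L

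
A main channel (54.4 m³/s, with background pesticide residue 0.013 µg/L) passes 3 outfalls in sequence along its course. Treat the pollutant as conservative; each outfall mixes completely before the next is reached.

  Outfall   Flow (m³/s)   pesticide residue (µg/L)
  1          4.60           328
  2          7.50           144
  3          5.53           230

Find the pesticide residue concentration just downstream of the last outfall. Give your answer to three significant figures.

53.6 µg/L

Outfall 1: combined Q = 59.00 m³/s; C = (54.40·0.01300 + 4.600·328.0)/59.00 = 25.58 µg/L.
Outfall 2: combined Q = 66.50 m³/s; C = (59.00·25.58 + 7.500·144.0)/66.50 = 38.94 µg/L.
Outfall 3: combined Q = 72.03 m³/s; C = (66.50·38.94 + 5.530·230.0)/72.03 = 53.61 µg/L.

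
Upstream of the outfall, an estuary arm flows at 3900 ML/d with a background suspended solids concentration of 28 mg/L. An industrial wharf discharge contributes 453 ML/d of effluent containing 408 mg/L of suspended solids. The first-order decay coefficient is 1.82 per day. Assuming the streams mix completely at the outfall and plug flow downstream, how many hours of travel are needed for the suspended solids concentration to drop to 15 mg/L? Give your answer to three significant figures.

19.8 h

Mass balance: C = (3900·28.00 + 453.0·408.0) / 4353 = 294000/4353 = 67.55 mg/L.
67.55·exp(−k·t) = 15 → t = ln(67.55/15)/k = 71430 s = 19.84 h.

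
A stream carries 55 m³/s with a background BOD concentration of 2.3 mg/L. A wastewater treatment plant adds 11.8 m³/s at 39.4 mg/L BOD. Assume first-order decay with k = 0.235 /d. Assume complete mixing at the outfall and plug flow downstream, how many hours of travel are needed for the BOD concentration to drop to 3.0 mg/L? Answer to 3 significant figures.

Mass balance: C = (55.00·2.300 + 11.80·39.40) / 66.80 = 591.4/66.80 = 8.854 mg/L.
8.854·exp(−k·t) = 3.0 → t = ln(8.854/3.0)/k = 397900 s = 110.5 h.

111 h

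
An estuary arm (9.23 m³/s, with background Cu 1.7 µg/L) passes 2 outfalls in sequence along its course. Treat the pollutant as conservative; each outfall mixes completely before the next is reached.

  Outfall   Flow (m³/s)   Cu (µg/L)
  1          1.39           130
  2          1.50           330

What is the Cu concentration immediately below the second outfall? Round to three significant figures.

After outfall 1: Q = 9.230 + 1.390 = 10.62 m³/s; C = (9.230·1.700 + 1.390·130.0)/10.62 = 18.49 µg/L.
After outfall 2: Q = 10.62 + 1.500 = 12.12 m³/s; C = (10.62·18.49 + 1.500·330.0)/12.12 = 57.05 µg/L.

57.0 µg/L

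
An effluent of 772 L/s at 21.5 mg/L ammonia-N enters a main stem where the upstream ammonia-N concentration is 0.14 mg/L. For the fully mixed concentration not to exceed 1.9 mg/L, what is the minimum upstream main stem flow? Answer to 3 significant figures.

8600 L/s

Set C_mix = 1.9: (Q·0.1400 + 772.0·21.50) / (Q + 772.0) = 1.9
→ Q = 772.0·(21.50 − 1.9)/(1.9 − 0.1400) = 8597 L/s.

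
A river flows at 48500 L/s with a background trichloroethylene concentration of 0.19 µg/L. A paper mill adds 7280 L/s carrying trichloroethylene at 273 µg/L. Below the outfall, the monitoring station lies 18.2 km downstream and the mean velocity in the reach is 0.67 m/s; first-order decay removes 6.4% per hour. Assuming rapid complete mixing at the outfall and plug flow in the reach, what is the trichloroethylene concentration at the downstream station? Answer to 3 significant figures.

Mass balance: C = (48500·0.1900 + 7280·273.0) / 55780 = 1997000/55780 = 35.80 µg/L.
Travel time t = 18.2·1000 / 0.67 = 27160 s = 7.546 h.
6.4%/h lost → k = −ln(1 − 0.064) = 0.06614 h⁻¹.
After decay, C = 35.80 × e^(−kt) = 35.80 × 0.6071 = 21.73 µg/L.

21.7 µg/L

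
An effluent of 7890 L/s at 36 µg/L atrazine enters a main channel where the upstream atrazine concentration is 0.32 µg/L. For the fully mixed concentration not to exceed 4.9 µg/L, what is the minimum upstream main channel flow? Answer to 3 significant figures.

Set C_mix = 4.9: (Q·0.3200 + 7890·36.00) / (Q + 7890) = 4.9
→ Q = 7890·(36.00 − 4.9)/(4.9 − 0.3200) = 53580 L/s.

53600 L/s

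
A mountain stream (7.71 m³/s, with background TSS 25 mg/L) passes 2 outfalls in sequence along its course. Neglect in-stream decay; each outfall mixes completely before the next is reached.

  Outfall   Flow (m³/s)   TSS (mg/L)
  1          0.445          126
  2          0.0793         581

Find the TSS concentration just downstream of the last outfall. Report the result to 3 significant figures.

After outfall 1: Q = 7.710 + 0.4450 = 8.155 m³/s; C = (7.710·25.00 + 0.4450·126.0)/8.155 = 30.51 mg/L.
After outfall 2: Q = 8.155 + 0.07930 = 8.234 m³/s; C = (8.155·30.51 + 0.07930·581.0)/8.234 = 35.81 mg/L.

35.8 mg/L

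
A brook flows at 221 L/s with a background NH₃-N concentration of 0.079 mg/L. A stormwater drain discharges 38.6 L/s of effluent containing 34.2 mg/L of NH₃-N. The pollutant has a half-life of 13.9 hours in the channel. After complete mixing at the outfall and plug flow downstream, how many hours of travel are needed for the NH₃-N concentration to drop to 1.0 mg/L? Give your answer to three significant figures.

32.9 h

Flow-weighted average: C = (221.0·0.07900 + 38.60·34.20) / 259.6 = 1338/259.6 = 5.152 mg/L.
Half-life 13.9 h → k = ln 2 / 13.9 = 0.04987 h⁻¹ = 1.197 d⁻¹.
5.152·exp(−k·t) = 1.0 → t = ln(5.152/1.0)/k = 118400 s = 32.88 h.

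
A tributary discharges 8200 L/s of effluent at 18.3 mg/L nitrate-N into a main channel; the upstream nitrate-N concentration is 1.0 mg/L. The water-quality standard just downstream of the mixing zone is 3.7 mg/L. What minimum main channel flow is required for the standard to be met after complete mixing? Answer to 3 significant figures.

44300 L/s

Set C_mix = 3.7: (Q·1.000 + 8200·18.30) / (Q + 8200) = 3.7
→ Q = 8200·(18.30 − 3.7)/(3.7 − 1.000) = 44340 L/s.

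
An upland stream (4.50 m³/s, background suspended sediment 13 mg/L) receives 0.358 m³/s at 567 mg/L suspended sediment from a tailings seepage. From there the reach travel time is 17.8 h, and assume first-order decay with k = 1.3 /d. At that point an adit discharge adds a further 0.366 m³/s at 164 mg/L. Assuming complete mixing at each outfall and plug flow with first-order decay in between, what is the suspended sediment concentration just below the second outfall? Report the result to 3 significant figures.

Mass balance: C = (4.500·13.00 + 0.3580·567.0) / 4.858 = 261.5/4.858 = 53.83 mg/L; combined flow 4.858 m³/s.
First-order decay: C = 53.83·exp(−k·t) = 53.83·0.3813 = 20.52 mg/L.
Second outfall: C = (4.858·20.52 + 0.3660·164.0)/5.224 = 30.58 mg/L.

30.6 mg/L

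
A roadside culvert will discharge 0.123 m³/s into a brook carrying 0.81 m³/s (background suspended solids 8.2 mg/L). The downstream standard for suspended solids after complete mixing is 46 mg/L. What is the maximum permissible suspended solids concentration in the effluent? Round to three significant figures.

295 mg/L

At the limit, (Qr·Cr + Qe·Cₑ)/(Qr + Qe) = 46:
Cₑ = (0.9330·46 − 0.8100·8.200) / 0.1230 = 294.9 mg/L.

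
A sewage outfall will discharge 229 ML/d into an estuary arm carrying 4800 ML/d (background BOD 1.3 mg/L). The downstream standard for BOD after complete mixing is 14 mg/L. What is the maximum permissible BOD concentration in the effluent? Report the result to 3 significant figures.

At the limit, (Qr·Cr + Qe·Cₑ)/(Qr + Qe) = 14:
Cₑ = (5029·14 − 4800·1.300) / 229.0 = 280.2 mg/L.

280 mg/L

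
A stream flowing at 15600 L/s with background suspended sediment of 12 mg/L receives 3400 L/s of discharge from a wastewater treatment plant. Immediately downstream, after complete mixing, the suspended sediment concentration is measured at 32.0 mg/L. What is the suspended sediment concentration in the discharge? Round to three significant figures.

124 mg/L

Mass balance: 15600·12.00 + 3400·Cₑ = 19000·32.00
→ Cₑ = (19000·32.00 − 15600·12.00) / 3400 = 123.8 mg/L.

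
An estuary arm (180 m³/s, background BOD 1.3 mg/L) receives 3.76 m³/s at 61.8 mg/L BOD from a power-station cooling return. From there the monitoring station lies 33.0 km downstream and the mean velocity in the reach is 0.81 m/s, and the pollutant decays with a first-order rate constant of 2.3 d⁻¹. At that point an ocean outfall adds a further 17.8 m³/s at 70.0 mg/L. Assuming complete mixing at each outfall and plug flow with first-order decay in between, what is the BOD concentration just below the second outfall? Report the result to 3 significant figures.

6.96 mg/L

Flow-weighted average: C = (180.0·1.300 + 3.760·61.80) / 183.8 = 466.4/183.8 = 2.538 mg/L; combined flow 183.8 m³/s.
Travel time t = 33.0·1000 / 0.81 = 40740 s = 11.32 h.
First-order decay: C = 2.538·exp(−k·t) = 2.538·0.3381 = 0.8580 mg/L.
Second outfall: C = (183.8·0.8580 + 17.80·70.00)/201.6 = 6.964 mg/L.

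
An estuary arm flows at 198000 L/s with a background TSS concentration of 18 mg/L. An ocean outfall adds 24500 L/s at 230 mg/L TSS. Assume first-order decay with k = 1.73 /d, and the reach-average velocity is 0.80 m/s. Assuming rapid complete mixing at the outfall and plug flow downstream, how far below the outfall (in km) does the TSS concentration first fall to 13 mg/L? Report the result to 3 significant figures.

Conservation of mass: C = (198000·18.00 + 24500·230.0) / 222500 = 9199000/222500 = 41.34 mg/L.
Set 41.34·exp(−k·t) = 13 → t = ln(41.34/13)/k = 57780 s = 16.05 h.
Distance = v·t = 0.80·57780 = 46230 m = 46.23 km.

46.2 km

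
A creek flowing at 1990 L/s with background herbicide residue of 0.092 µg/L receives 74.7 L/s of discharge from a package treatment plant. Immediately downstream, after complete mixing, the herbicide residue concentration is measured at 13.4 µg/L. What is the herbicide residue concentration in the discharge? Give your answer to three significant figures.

368 µg/L

Mass balance: 1990·0.09200 + 74.70·Cₑ = 2065·13.40
→ Cₑ = (2065·13.40 − 1990·0.09200) / 74.70 = 367.9 µg/L.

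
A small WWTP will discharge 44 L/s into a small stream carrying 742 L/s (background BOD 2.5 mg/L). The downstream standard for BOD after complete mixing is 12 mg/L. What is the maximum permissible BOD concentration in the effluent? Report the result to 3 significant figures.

172 mg/L

At the limit, (Qr·Cr + Qe·Cₑ)/(Qr + Qe) = 12:
Cₑ = (786.0·12 − 742.0·2.500) / 44.00 = 172.2 mg/L.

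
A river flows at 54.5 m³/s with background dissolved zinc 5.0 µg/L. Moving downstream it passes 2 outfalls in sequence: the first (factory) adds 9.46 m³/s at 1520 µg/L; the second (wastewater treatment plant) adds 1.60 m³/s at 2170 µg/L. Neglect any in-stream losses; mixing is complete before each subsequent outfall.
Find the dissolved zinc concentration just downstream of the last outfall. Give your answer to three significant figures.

Below outfall 1: Q → 63.96 m³/s, C = (54.50·5.000 + 9.460·1520)/63.96 = 229.1 µg/L.
Below outfall 2: Q → 65.56 m³/s, C = (63.96·229.1 + 1.600·2170)/65.56 = 276.4 µg/L.

276 µg/L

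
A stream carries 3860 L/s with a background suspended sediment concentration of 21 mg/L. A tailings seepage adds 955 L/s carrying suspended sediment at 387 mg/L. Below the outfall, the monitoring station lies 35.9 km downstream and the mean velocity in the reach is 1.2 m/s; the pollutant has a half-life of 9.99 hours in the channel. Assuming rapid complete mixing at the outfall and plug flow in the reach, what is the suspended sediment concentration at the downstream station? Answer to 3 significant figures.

52.6 mg/L

After mixing, C = (3860·21.00 + 955.0·387.0) / 4815 = 450600/4815 = 93.59 mg/L.
Travel time t = 35.9·1000 / 1.2 = 29920 s = 8.310 h.
Half-life 9.99 h → k = ln 2 / 9.99 = 0.06938 h⁻¹ = 1.665 d⁻¹.
Decay over the reach: 93.59·exp(−kt) = 93.59·0.5618 = 52.58 mg/L.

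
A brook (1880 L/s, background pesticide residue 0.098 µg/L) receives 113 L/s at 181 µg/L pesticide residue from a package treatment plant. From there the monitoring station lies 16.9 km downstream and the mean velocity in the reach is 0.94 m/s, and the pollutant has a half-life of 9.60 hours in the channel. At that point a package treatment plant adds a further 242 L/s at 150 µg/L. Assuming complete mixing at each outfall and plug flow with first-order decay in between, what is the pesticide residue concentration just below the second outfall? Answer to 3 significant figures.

22.7 µg/L

Conservation of mass: C = (1880·0.09800 + 113.0·181.0) / 1993 = 20640/1993 = 10.35 µg/L; combined flow 1993 L/s.
Travel time t = 16.9·1000 / 0.94 = 17980 s = 4.994 h.
Half-life 9.60 h → k = ln 2 / 9.60 = 0.07220 h⁻¹ = 1.733 d⁻¹.
After decay, C = 10.35 × e^(−kt) = 10.35 × 0.6973 = 7.220 µg/L.
Second outfall: C = (1993·7.220 + 242.0·150.0)/2235 = 22.68 µg/L.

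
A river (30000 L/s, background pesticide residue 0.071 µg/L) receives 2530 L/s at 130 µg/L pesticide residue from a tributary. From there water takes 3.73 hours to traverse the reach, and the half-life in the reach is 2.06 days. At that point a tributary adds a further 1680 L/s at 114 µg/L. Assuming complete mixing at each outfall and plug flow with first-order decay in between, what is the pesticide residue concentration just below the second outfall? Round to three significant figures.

Mixed concentration C = ΣQC/ΣQ = (30000·0.07100 + 2530·130.0) / 32530 = 331000/32530 = 10.18 µg/L; combined flow 32530 L/s.
Half-life 2.06 d → k = ln 2 / 2.06 = 0.3365 d⁻¹.
Applying C = C₀e^(−kt): 10.18 × 0.9490 = 9.658 µg/L.
Second outfall: C = (32530·9.658 + 1680·114.0)/34210 = 14.78 µg/L.

14.8 µg/L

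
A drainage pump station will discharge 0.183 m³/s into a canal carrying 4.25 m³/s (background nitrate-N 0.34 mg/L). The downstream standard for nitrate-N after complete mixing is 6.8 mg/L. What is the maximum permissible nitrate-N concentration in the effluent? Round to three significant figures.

157 mg/L

At the limit, (Qr·Cr + Qe·Cₑ)/(Qr + Qe) = 6.8:
Cₑ = (4.433·6.8 − 4.250·0.3400) / 0.1830 = 156.8 mg/L.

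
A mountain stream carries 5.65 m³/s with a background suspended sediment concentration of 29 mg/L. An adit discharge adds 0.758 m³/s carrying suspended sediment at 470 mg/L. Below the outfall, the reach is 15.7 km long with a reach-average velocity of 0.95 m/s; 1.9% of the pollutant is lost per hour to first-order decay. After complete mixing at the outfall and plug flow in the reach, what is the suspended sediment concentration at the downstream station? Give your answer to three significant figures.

Conservation of mass: C = (5.650·29.00 + 0.7580·470.0) / 6.408 = 520.1/6.408 = 81.17 mg/L.
Travel time t = 15.7·1000 / 0.95 = 16530 s = 4.591 h.
1.9%/h lost → k = −ln(1 − 0.019) = 0.01918 h⁻¹.
Decay over the reach: 81.17·exp(−kt) = 81.17·0.9157 = 74.32 mg/L.

74.3 mg/L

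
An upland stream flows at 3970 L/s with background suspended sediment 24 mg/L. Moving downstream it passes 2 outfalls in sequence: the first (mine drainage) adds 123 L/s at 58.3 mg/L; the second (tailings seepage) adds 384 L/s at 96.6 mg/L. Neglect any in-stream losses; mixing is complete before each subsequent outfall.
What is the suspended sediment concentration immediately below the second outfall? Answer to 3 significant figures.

Outfall 1: combined Q = 4093 L/s; C = (3970·24.00 + 123.0·58.30)/4093 = 25.03 mg/L.
Outfall 2: combined Q = 4477 L/s; C = (4093·25.03 + 384.0·96.60)/4477 = 31.17 mg/L.

31.2 mg/L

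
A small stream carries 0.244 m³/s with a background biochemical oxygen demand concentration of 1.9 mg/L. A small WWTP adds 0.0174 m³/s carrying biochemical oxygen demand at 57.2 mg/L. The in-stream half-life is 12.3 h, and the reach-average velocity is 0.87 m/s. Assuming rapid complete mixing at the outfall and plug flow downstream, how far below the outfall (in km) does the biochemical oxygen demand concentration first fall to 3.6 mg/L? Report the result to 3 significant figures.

Mass balance: C = (0.2440·1.900 + 0.01740·57.20) / 0.2614 = 1.459/0.2614 = 5.581 mg/L.
Half-life 12.3 h → k = ln 2 / 12.3 = 0.05635 h⁻¹ = 1.352 d⁻¹.
Set 5.581·exp(−k·t) = 3.6 → t = ln(5.581/3.6)/k = 28010 s = 7.780 h.
Distance = v·t = 0.87·28010 = 24370 m = 24.37 km.

24.4 km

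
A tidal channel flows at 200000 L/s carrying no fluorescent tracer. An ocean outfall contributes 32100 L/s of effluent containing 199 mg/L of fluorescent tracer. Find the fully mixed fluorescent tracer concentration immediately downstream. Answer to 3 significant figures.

27.5 mg/L

Mixed concentration C = ΣQC/ΣQ = (200000·0 + 32100·199.0) / 232100 = 6388000/232100 = 27.52 mg/L.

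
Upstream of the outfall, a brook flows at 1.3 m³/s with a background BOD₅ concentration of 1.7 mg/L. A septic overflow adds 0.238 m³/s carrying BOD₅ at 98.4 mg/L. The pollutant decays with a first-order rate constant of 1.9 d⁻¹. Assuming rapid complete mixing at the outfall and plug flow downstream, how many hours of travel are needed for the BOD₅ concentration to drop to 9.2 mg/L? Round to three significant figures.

7.50 h

Mass balance: C = (1.300·1.700 + 0.2380·98.40) / 1.538 = 25.63/1.538 = 16.66 mg/L.
16.66·exp(−k·t) = 9.2 → t = ln(16.66/9.2)/k = 27010 s = 7.504 h.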